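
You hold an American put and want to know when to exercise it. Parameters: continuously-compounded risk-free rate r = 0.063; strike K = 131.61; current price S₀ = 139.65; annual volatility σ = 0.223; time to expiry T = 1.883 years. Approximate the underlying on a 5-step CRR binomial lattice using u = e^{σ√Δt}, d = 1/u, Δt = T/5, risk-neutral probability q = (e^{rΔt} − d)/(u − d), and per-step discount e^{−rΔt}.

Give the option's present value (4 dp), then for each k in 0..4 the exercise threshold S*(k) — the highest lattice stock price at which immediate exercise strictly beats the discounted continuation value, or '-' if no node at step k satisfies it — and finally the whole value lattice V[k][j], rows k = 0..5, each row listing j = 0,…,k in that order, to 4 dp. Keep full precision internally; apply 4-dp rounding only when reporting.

Δt=0.37660  u=1.14666  d=0.87210  q=0.55329  discount=0.97655
step 5 (expiry): payoffs max(K−S,0) = 61.1610 38.9822 9.8211 0.0000 0.0000 0.0000
step 4: (k=4,j=0): S=80.7808, (K−S)⁺=50.8292, hold=47.7434 ⇒ V=50.8292 exercise | (k=4,j=1): S=106.2122, (K−S)⁺=25.3978, hold=22.3120 ⇒ V=25.3978 exercise | (k=4,j=2): S=139.6500, (K−S)⁺=0.0000, hold=4.2843 ⇒ V=4.2843 continue | (k=4,j=3): S=183.6147, (K−S)⁺=0.0000, hold=0.0000 ⇒ V=0.0000 continue | (k=4,j=4): S=241.4203, (K−S)⁺=0.0000, hold=0.0000 ⇒ V=0.0000 continue  boundary S*=106.2122
step 3: (k=3,j=0): S=92.6278, (K−S)⁺=38.9822, hold=35.8964 ⇒ V=38.9822 exercise | (k=3,j=1): S=121.7889, (K−S)⁺=9.8211, hold=13.3943 ⇒ V=13.3943 continue | (k=3,j=2): S=160.1305, (K−S)⁺=0.0000, hold=1.8690 ⇒ V=1.8690 continue | (k=3,j=3): S=210.5429, (K−S)⁺=0.0000, hold=0.0000 ⇒ V=0.0000 continue  boundary S*=92.6278
step 2: (k=2,j=0): S=106.2122, (K−S)⁺=25.3978, hold=24.2427 ⇒ V=25.3978 exercise | (k=2,j=1): S=139.6500, (K−S)⁺=0.0000, hold=6.8529 ⇒ V=6.8529 continue | (k=2,j=2): S=183.6147, (K−S)⁺=0.0000, hold=0.8153 ⇒ V=0.8153 continue  boundary S*=106.2122
step 1: (k=1,j=0): S=121.7889, (K−S)⁺=9.8211, hold=14.7822 ⇒ V=14.7822 continue | (k=1,j=1): S=160.1305, (K−S)⁺=0.0000, hold=3.4300 ⇒ V=3.4300 continue  boundary S*=-
step 0: (k=0,j=0): S=139.6500, (K−S)⁺=0.0000, hold=8.3018 ⇒ V=8.3018 continue  boundary S*=-

price = 8.3018
boundary = - - 106.2122 92.6278 106.2122
tree:
8.3018
14.7822 3.4300
25.3978 6.8529 0.8153
38.9822 13.3943 1.8690 0.0000
50.8292 25.3978 4.2843 0.0000 0.0000
61.1610 38.9822 9.8211 0.0000 0.0000 0.0000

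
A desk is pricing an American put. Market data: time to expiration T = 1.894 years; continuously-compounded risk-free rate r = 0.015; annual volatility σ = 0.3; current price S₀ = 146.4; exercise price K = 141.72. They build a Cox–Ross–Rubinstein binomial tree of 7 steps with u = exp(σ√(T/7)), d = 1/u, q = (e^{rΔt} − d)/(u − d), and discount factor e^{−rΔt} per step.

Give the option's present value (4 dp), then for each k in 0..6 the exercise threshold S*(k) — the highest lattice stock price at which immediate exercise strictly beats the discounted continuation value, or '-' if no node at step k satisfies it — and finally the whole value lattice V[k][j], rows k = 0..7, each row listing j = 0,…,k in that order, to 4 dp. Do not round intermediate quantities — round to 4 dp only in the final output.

params: Δt=0.27057 u=1.16888 d=0.85552 q=0.47404 e^(-rΔt)=0.99595
t_7 payoffs: 92.6132 74.6259 50.0501 16.4723 0.0000 0.0000 0.0000 0.0000
t_6: node(6,0) S=57.4001 payoff=84.3199 vs cont=83.7459 → 84.3199 [stop]  node(6,1) S=78.4252 payoff=63.2948 vs cont=62.7208 → 63.2948 [stop]  node(6,2) S=107.1515 payoff=34.5685 vs cont=33.9945 → 34.5685 [stop]  node(6,3) S=146.4000 payoff=0.0000 vs cont=8.6286 → 8.6286 [wait]  node(6,4) S=200.0248 payoff=0.0000 vs cont=0.0000 → 0.0000 [wait]  node(6,5) S=273.2919 payoff=0.0000 vs cont=0.0000 → 0.0000 [wait]  node(6,6) S=373.3959 payoff=0.0000 vs cont=0.0000 → 0.0000 [wait]  ⇒ S*(6)=107.1515
t_5: node(5,0) S=67.0941 payoff=74.6259 vs cont=74.0519 → 74.6259 [stop]  node(5,1) S=91.6699 payoff=50.0501 vs cont=49.4761 → 50.0501 [stop]  node(5,2) S=125.2477 payoff=16.4723 vs cont=22.1816 → 22.1816 [wait]  node(5,3) S=171.1246 payoff=0.0000 vs cont=4.5199 → 4.5199 [wait]  node(5,4) S=233.8058 payoff=0.0000 vs cont=0.0000 → 0.0000 [wait]  node(5,5) S=319.4465 payoff=0.0000 vs cont=0.0000 → 0.0000 [wait]  ⇒ S*(5)=91.6699
t_4: node(4,0) S=78.4252 payoff=63.2948 vs cont=62.7208 → 63.2948 [stop]  node(4,1) S=107.1515 payoff=34.5685 vs cont=36.6900 → 36.6900 [wait]  node(4,2) S=146.4000 payoff=0.0000 vs cont=13.7533 → 13.7533 [wait]  node(4,3) S=200.0248 payoff=0.0000 vs cont=2.3676 → 2.3676 [wait]  node(4,4) S=273.2919 payoff=0.0000 vs cont=0.0000 → 0.0000 [wait]  ⇒ S*(4)=78.4252
t_3: node(3,0) S=91.6699 payoff=50.0501 vs cont=50.4777 → 50.4777 [wait]  node(3,1) S=125.2477 payoff=16.4723 vs cont=25.7124 → 25.7124 [wait]  node(3,2) S=171.1246 payoff=0.0000 vs cont=8.3221 → 8.3221 [wait]  node(3,3) S=233.8058 payoff=0.0000 vs cont=1.2402 → 1.2402 [wait]  ⇒ S*(3)=-
t_2: node(2,0) S=107.1515 payoff=34.5685 vs cont=38.5809 → 38.5809 [wait]  node(2,1) S=146.4000 payoff=0.0000 vs cont=17.3979 → 17.3979 [wait]  node(2,2) S=200.0248 payoff=0.0000 vs cont=4.9449 → 4.9449 [wait]  ⇒ S*(2)=-
t_1: node(1,0) S=125.2477 payoff=16.4723 vs cont=28.4236 → 28.4236 [wait]  node(1,1) S=171.1246 payoff=0.0000 vs cont=11.4480 → 11.4480 [wait]  ⇒ S*(1)=-
t_0: node(0,0) S=146.4000 payoff=0.0000 vs cont=20.2939 → 20.2939 [wait]  ⇒ S*(0)=-

price = 20.2939
boundary = - - - - 78.4252 91.6699 107.1515
tree:
20.2939
28.4236 11.4480
38.5809 17.3979 4.9449
50.4777 25.7124 8.3221 1.2402
63.2948 36.6900 13.7533 2.3676 0.0000
74.6259 50.0501 22.1816 4.5199 0.0000 0.0000
84.3199 63.2948 34.5685 8.6286 0.0000 0.0000 0.0000
92.6132 74.6259 50.0501 16.4723 0.0000 0.0000 0.0000 0.0000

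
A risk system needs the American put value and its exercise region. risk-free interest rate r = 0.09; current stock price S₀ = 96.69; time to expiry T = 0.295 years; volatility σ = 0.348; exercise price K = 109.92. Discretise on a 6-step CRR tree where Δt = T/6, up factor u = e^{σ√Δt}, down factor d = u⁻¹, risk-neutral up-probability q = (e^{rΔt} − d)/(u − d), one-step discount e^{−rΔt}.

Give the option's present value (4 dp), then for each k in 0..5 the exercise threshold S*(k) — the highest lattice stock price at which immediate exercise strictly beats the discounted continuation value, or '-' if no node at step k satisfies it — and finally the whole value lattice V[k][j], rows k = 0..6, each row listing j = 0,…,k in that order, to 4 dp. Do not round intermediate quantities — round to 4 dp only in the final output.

params: Δt=0.04917 u=1.08022 d=0.92574 q=0.50943 e^(-rΔt)=0.99558
t_6 payoffs: 49.0630 38.9076 27.0575 13.2300 0.0000 0.0000 0.0000
t_5: node(5,0) S=65.7389 payoff=44.1811 vs cont=43.6958 → 44.1811 [stop]  node(5,1) S=76.7089 payoff=33.2111 vs cont=32.7258 → 33.2111 [stop]  node(5,2) S=89.5096 payoff=20.4104 vs cont=19.9251 → 20.4104 [stop]  node(5,3) S=104.4464 payoff=5.4736 vs cont=6.4616 → 6.4616 [wait]  node(5,4) S=121.8757 payoff=0.0000 vs cont=0.0000 → 0.0000 [wait]  node(5,5) S=142.2136 payoff=0.0000 vs cont=0.0000 → 0.0000 [wait]  ⇒ S*(5)=89.5096
t_4: node(4,0) S=71.0124 payoff=38.9076 vs cont=38.4223 → 38.9076 [stop]  node(4,1) S=82.8625 payoff=27.0575 vs cont=26.5722 → 27.0575 [stop]  node(4,2) S=96.6900 payoff=13.2300 vs cont=13.2458 → 13.2458 [wait]  node(4,3) S=112.8250 payoff=0.0000 vs cont=3.1559 → 3.1559 [wait]  node(4,4) S=131.6525 payoff=0.0000 vs cont=0.0000 → 0.0000 [wait]  ⇒ S*(4)=82.8625
t_3: node(3,0) S=76.7089 payoff=33.2111 vs cont=32.7258 → 33.2111 [stop]  node(3,1) S=89.5096 payoff=20.4104 vs cont=19.9331 → 20.4104 [stop]  node(3,2) S=104.4464 payoff=5.4736 vs cont=8.0699 → 8.0699 [wait]  node(3,3) S=121.8757 payoff=0.0000 vs cont=1.5414 → 1.5414 [wait]  ⇒ S*(3)=89.5096
t_2: node(2,0) S=82.8625 payoff=27.0575 vs cont=26.5722 → 27.0575 [stop]  node(2,1) S=96.6900 payoff=13.2300 vs cont=14.0615 → 14.0615 [wait]  node(2,2) S=112.8250 payoff=0.0000 vs cont=4.7232 → 4.7232 [wait]  ⇒ S*(2)=82.8625
t_1: node(1,0) S=89.5096 payoff=20.4104 vs cont=20.3468 → 20.4104 [stop]  node(1,1) S=104.4464 payoff=5.4736 vs cont=9.2632 → 9.2632 [wait]  ⇒ S*(1)=89.5096
t_0: node(0,0) S=96.6900 payoff=13.2300 vs cont=14.6667 → 14.6667 [wait]  ⇒ S*(0)=-

price = 14.6667
boundary = - 89.5096 82.8625 89.5096 82.8625 89.5096
tree:
14.6667
20.4104 9.2632
27.0575 14.0615 4.7232
33.2111 20.4104 8.0699 1.5414
38.9076 27.0575 13.2458 3.1559 0.0000
44.1811 33.2111 20.4104 6.4616 0.0000 0.0000
49.0630 38.9076 27.0575 13.2300 0.0000 0.0000 0.0000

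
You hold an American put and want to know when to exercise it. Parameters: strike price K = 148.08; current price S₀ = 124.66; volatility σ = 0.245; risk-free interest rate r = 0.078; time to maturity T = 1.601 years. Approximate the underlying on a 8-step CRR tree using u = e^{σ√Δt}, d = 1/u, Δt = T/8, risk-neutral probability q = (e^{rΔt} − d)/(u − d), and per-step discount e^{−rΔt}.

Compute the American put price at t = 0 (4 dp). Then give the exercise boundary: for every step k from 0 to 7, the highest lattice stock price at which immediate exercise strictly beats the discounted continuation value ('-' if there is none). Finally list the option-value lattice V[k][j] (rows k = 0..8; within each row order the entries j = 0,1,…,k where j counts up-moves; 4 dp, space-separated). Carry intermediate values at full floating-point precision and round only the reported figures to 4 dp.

Δt=0.20012  u=1.11583  d=0.89619  q=0.54425  discount=0.98451
step 8 (expiry): payoffs max(K−S,0) = 96.2081 83.4951 67.6664 47.9583 23.4200 0.0000 0.0000 0.0000 0.0000
step 7: (k=7,j=0): S=57.8804, (K−S)⁺=90.1996, hold=87.9060 ⇒ V=90.1996 exercise | (k=7,j=1): S=72.0660, (K−S)⁺=76.0140, hold=73.7205 ⇒ V=76.0140 exercise | (k=7,j=2): S=89.7282, (K−S)⁺=58.3518, hold=56.0582 ⇒ V=58.3518 exercise | (k=7,j=3): S=111.7192, (K−S)⁺=36.3608, hold=34.0673 ⇒ V=36.3608 exercise | (k=7,j=4): S=139.0998, (K−S)⁺=8.9802, hold=10.5083 ⇒ V=10.5083 continue | (k=7,j=5): S=173.1909, (K−S)⁺=0.0000, hold=0.0000 ⇒ V=0.0000 continue | (k=7,j=6): S=215.6373, (K−S)⁺=0.0000, hold=0.0000 ⇒ V=0.0000 continue | (k=7,j=7): S=268.4866, (K−S)⁺=0.0000, hold=0.0000 ⇒ V=0.0000 continue  boundary S*=111.7192
step 6: (k=6,j=0): S=64.5849, (K−S)⁺=83.4951, hold=81.2016 ⇒ V=83.4951 exercise | (k=6,j=1): S=80.4136, (K−S)⁺=67.6664, hold=65.3728 ⇒ V=67.6664 exercise | (k=6,j=2): S=100.1217, (K−S)⁺=47.9583, hold=45.6647 ⇒ V=47.9583 exercise | (k=6,j=3): S=124.6600, (K−S)⁺=23.4200, hold=21.9452 ⇒ V=23.4200 exercise | (k=6,j=4): S=155.2122, (K−S)⁺=0.0000, hold=4.7149 ⇒ V=4.7149 continue | (k=6,j=5): S=193.2522, (K−S)⁺=0.0000, hold=0.0000 ⇒ V=0.0000 continue | (k=6,j=6): S=240.6153, (K−S)⁺=0.0000, hold=0.0000 ⇒ V=0.0000 continue  boundary S*=124.6600
step 5: (k=5,j=0): S=72.0660, (K−S)⁺=76.0140, hold=73.7205 ⇒ V=76.0140 exercise | (k=5,j=1): S=89.7282, (K−S)⁺=58.3518, hold=56.0582 ⇒ V=58.3518 exercise | (k=5,j=2): S=111.7192, (K−S)⁺=36.3608, hold=34.0673 ⇒ V=36.3608 exercise | (k=5,j=3): S=139.0998, (K−S)⁺=8.9802, hold=13.0346 ⇒ V=13.0346 continue | (k=5,j=4): S=173.1909, (K−S)⁺=0.0000, hold=2.1155 ⇒ V=2.1155 continue | (k=5,j=5): S=215.6373, (K−S)⁺=0.0000, hold=0.0000 ⇒ V=0.0000 continue  boundary S*=111.7192
step 4: (k=4,j=0): S=80.4136, (K−S)⁺=67.6664, hold=65.3728 ⇒ V=67.6664 exercise | (k=4,j=1): S=100.1217, (K−S)⁺=47.9583, hold=45.6647 ⇒ V=47.9583 exercise | (k=4,j=2): S=124.6600, (K−S)⁺=23.4200, hold=23.2989 ⇒ V=23.4200 exercise | (k=4,j=3): S=155.2122, (K−S)⁺=0.0000, hold=6.9820 ⇒ V=6.9820 continue | (k=4,j=4): S=193.2522, (K−S)⁺=0.0000, hold=0.9492 ⇒ V=0.9492 continue  boundary S*=124.6600
step 3: (k=3,j=0): S=89.7282, (K−S)⁺=58.3518, hold=56.0582 ⇒ V=58.3518 exercise | (k=3,j=1): S=111.7192, (K−S)⁺=36.3608, hold=34.0673 ⇒ V=36.3608 exercise | (k=3,j=2): S=139.0998, (K−S)⁺=8.9802, hold=14.2494 ⇒ V=14.2494 continue | (k=3,j=3): S=173.1909, (K−S)⁺=0.0000, hold=3.6414 ⇒ V=3.6414 continue  boundary S*=111.7192
step 2: (k=2,j=0): S=100.1217, (K−S)⁺=47.9583, hold=45.6647 ⇒ V=47.9583 exercise | (k=2,j=1): S=124.6600, (K−S)⁺=23.4200, hold=23.9498 ⇒ V=23.9498 continue | (k=2,j=2): S=155.2122, (K−S)⁺=0.0000, hold=8.3447 ⇒ V=8.3447 continue  boundary S*=100.1217
step 1: (k=1,j=0): S=111.7192, (K−S)⁺=36.3608, hold=34.3512 ⇒ V=36.3608 exercise | (k=1,j=1): S=139.0998, (K−S)⁺=8.9802, hold=15.2173 ⇒ V=15.2173 continue  boundary S*=111.7192
step 0: (k=0,j=0): S=124.6600, (K−S)⁺=23.4200, hold=24.4684 ⇒ V=24.4684 continue  boundary S*=-

price = 24.4684
boundary = - 111.7192 100.1217 111.7192 124.6600 111.7192 124.6600 111.7192
tree:
24.4684
36.3608 15.2173
47.9583 23.9498 8.3447
58.3518 36.3608 14.2494 3.6414
67.6664 47.9583 23.4200 6.9820 0.9492
76.0140 58.3518 36.3608 13.0346 2.1155 0.0000
83.4951 67.6664 47.9583 23.4200 4.7149 0.0000 0.0000
90.1996 76.0140 58.3518 36.3608 10.5083 0.0000 0.0000 0.0000
96.2081 83.4951 67.6664 47.9583 23.4200 0.0000 0.0000 0.0000 0.0000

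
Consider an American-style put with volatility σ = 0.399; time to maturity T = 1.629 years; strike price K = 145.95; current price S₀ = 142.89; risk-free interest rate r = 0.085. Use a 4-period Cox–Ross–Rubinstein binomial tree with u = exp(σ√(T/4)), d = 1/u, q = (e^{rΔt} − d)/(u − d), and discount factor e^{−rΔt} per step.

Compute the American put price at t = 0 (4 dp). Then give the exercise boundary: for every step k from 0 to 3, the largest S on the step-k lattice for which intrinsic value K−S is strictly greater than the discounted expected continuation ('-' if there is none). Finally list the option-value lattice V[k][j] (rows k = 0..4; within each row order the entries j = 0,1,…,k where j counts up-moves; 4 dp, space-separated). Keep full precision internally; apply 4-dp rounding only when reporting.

price = 22.0759
boundary = - - 85.8689 110.7692
tree:
22.0759
37.2763 8.7225
60.0811 17.5321 0.6993
79.3839 35.1808 1.4628 0.0000
94.3475 60.0811 3.0600 0.0000 0.0000

params: Δt=0.40725 u=1.28998 d=0.77521 q=0.50511 e^(-rΔt)=0.96598
t_4 payoffs: 94.3475 60.0811 3.0600 0.0000 0.0000
t_3: node(3,0) S=66.5661 payoff=79.3839 vs cont=74.4181 → 79.3839 [stop]  node(3,1) S=110.7692 payoff=35.1808 vs cont=30.2150 → 35.1808 [stop]  node(3,2) S=184.3252 payoff=0.0000 vs cont=1.4628 → 1.4628 [wait]  node(3,3) S=306.7258 payoff=0.0000 vs cont=0.0000 → 0.0000 [wait]  ⇒ S*(3)=110.7692
t_2: node(2,0) S=85.8689 payoff=60.0811 vs cont=55.1153 → 60.0811 [stop]  node(2,1) S=142.8900 payoff=3.0600 vs cont=17.5321 → 17.5321 [wait]  node(2,2) S=237.7757 payoff=0.0000 vs cont=0.6993 → 0.6993 [wait]  ⇒ S*(2)=85.8689
t_1: node(1,0) S=110.7692 payoff=35.1808 vs cont=37.2763 → 37.2763 [wait]  node(1,1) S=184.3252 payoff=0.0000 vs cont=8.7225 → 8.7225 [wait]  ⇒ S*(1)=-
t_0: node(0,0) S=142.8900 payoff=3.0600 vs cont=22.0759 → 22.0759 [wait]  ⇒ S*(0)=-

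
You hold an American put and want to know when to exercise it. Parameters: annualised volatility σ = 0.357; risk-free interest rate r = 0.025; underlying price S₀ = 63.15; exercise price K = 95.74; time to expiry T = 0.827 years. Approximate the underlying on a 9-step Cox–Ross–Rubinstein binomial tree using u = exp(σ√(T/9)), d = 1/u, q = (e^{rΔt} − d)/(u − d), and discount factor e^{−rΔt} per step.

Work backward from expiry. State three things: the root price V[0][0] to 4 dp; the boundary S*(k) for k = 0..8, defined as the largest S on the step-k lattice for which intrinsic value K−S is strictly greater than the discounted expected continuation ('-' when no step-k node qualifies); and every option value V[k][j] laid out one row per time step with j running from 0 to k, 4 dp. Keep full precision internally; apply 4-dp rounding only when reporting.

Δt=0.09189  u=1.11429  d=0.89743  q=0.48358  discount=0.99771
step 9 (expiry): payoffs max(K−S,0) = 71.8956 66.1337 58.9795 50.0966 39.0672 25.3725 8.3687 0.0000 0.0000 0.0000
step 8: (k=8,j=0): S=26.5696, (K−S)⁺=69.1704, hold=68.9507 ⇒ V=69.1704 exercise | (k=8,j=1): S=32.9900, (K−S)⁺=62.7500, hold=62.5303 ⇒ V=62.7500 exercise | (k=8,j=2): S=40.9618, (K−S)⁺=54.7782, hold=54.5585 ⇒ V=54.7782 exercise | (k=8,j=3): S=50.8600, (K−S)⁺=44.8800, hold=44.6603 ⇒ V=44.8800 exercise | (k=8,j=4): S=63.1500, (K−S)⁺=32.5900, hold=32.3703 ⇒ V=32.5900 exercise | (k=8,j=5): S=78.4098, (K−S)⁺=17.3302, hold=17.1105 ⇒ V=17.3302 exercise | (k=8,j=6): S=97.3570, (K−S)⁺=0.0000, hold=4.3119 ⇒ V=4.3119 continue | (k=8,j=7): S=120.8828, (K−S)⁺=0.0000, hold=0.0000 ⇒ V=0.0000 continue | (k=8,j=8): S=150.0933, (K−S)⁺=0.0000, hold=0.0000 ⇒ V=0.0000 continue  boundary S*=78.4098
step 7: (k=7,j=0): S=29.6063, (K−S)⁺=66.1337, hold=65.9140 ⇒ V=66.1337 exercise | (k=7,j=1): S=36.7605, (K−S)⁺=58.9795, hold=58.7599 ⇒ V=58.9795 exercise | (k=7,j=2): S=45.6434, (K−S)⁺=50.0966, hold=49.8769 ⇒ V=50.0966 exercise | (k=7,j=3): S=56.6728, (K−S)⁺=39.0672, hold=38.8475 ⇒ V=39.0672 exercise | (k=7,j=4): S=70.3675, (K−S)⁺=25.3725, hold=25.1529 ⇒ V=25.3725 exercise | (k=7,j=5): S=87.3713, (K−S)⁺=8.3687, hold=11.0095 ⇒ V=11.0095 continue | (k=7,j=6): S=108.4840, (K−S)⁺=0.0000, hold=2.2216 ⇒ V=2.2216 continue | (k=7,j=7): S=134.6985, (K−S)⁺=0.0000, hold=0.0000 ⇒ V=0.0000 continue  boundary S*=70.3675
step 6: (k=6,j=0): S=32.9900, (K−S)⁺=62.7500, hold=62.5303 ⇒ V=62.7500 exercise | (k=6,j=1): S=40.9618, (K−S)⁺=54.7782, hold=54.5585 ⇒ V=54.7782 exercise | (k=6,j=2): S=50.8600, (K−S)⁺=44.8800, hold=44.6603 ⇒ V=44.8800 exercise | (k=6,j=3): S=63.1500, (K−S)⁺=32.5900, hold=32.3703 ⇒ V=32.5900 exercise | (k=6,j=4): S=78.4098, (K−S)⁺=17.3302, hold=18.3846 ⇒ V=18.3846 continue | (k=6,j=5): S=97.3570, (K−S)⁺=0.0000, hold=6.7444 ⇒ V=6.7444 continue | (k=6,j=6): S=120.8828, (K−S)⁺=0.0000, hold=1.1447 ⇒ V=1.1447 continue  boundary S*=63.1500
step 5: (k=5,j=0): S=36.7605, (K−S)⁺=58.9795, hold=58.7599 ⇒ V=58.9795 exercise | (k=5,j=1): S=45.6434, (K−S)⁺=50.0966, hold=49.8769 ⇒ V=50.0966 exercise | (k=5,j=2): S=56.6728, (K−S)⁺=39.0672, hold=38.8475 ⇒ V=39.0672 exercise | (k=5,j=3): S=70.3675, (K−S)⁺=25.3725, hold=25.6616 ⇒ V=25.6616 continue | (k=5,j=4): S=87.3713, (K−S)⁺=8.3687, hold=12.7264 ⇒ V=12.7264 continue | (k=5,j=5): S=108.4840, (K−S)⁺=0.0000, hold=4.0272 ⇒ V=4.0272 continue  boundary S*=56.6728
step 4: (k=4,j=0): S=40.9618, (K−S)⁺=54.7782, hold=54.5585 ⇒ V=54.7782 exercise | (k=4,j=1): S=50.8600, (K−S)⁺=44.8800, hold=44.6603 ⇒ V=44.8800 exercise | (k=4,j=2): S=63.1500, (K−S)⁺=32.5900, hold=32.5098 ⇒ V=32.5900 exercise | (k=4,j=3): S=78.4098, (K−S)⁺=17.3302, hold=19.3619 ⇒ V=19.3619 continue | (k=4,j=4): S=97.3570, (K−S)⁺=0.0000, hold=8.5001 ⇒ V=8.5001 continue  boundary S*=63.1500
step 3: (k=3,j=0): S=45.6434, (K−S)⁺=50.0966, hold=49.8769 ⇒ V=50.0966 exercise | (k=3,j=1): S=56.6728, (K−S)⁺=39.0672, hold=38.8475 ⇒ V=39.0672 exercise | (k=3,j=2): S=70.3675, (K−S)⁺=25.3725, hold=26.1331 ⇒ V=26.1331 continue | (k=3,j=3): S=87.3713, (K−S)⁺=8.3687, hold=14.0770 ⇒ V=14.0770 continue  boundary S*=56.6728
step 2: (k=2,j=0): S=50.8600, (K−S)⁺=44.8800, hold=44.6603 ⇒ V=44.8800 exercise | (k=2,j=1): S=63.1500, (K−S)⁺=32.5900, hold=32.7373 ⇒ V=32.7373 continue | (k=2,j=2): S=78.4098, (K−S)⁺=17.3302, hold=20.2565 ⇒ V=20.2565 continue  boundary S*=50.8600
step 1: (k=1,j=0): S=56.6728, (K−S)⁺=39.0672, hold=38.9185 ⇒ V=39.0672 exercise | (k=1,j=1): S=70.3675, (K−S)⁺=25.3725, hold=26.6406 ⇒ V=26.6406 continue  boundary S*=56.6728
step 0: (k=0,j=0): S=63.1500, (K−S)⁺=32.5900, hold=32.9821 ⇒ V=32.9821 continue  boundary S*=-

price = 32.9821
boundary = - 56.6728 50.8600 56.6728 63.1500 56.6728 63.1500 70.3675 78.4098
tree:
32.9821
39.0672 26.6406
44.8800 32.7373 20.2565
50.0966 39.0672 26.1331 14.0770
54.7782 44.8800 32.5900 19.3619 8.5001
58.9795 50.0966 39.0672 25.6616 12.7264 4.0272
62.7500 54.7782 44.8800 32.5900 18.3846 6.7444 1.1447
66.1337 58.9795 50.0966 39.0672 25.3725 11.0095 2.2216 0.0000
69.1704 62.7500 54.7782 44.8800 32.5900 17.3302 4.3119 0.0000 0.0000
71.8956 66.1337 58.9795 50.0966 39.0672 25.3725 8.3687 0.0000 0.0000 0.0000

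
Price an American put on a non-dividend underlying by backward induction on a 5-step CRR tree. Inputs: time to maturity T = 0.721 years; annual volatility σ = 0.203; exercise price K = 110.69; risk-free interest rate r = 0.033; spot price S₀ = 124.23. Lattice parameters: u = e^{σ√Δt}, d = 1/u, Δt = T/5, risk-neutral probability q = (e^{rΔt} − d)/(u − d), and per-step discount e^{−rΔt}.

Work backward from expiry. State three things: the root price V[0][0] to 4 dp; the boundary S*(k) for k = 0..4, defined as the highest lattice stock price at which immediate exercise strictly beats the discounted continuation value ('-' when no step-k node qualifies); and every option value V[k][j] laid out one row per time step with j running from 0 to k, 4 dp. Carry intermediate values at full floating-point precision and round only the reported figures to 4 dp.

Δt=0.14420, u=1.08014, d=0.92581, q=0.51165, disc=e^(-rΔt)=0.99525
k=5 terminal: V=max(K-S,0) → 26.1942 12.1093 0.0000 0.0000 0.0000 0.0000
k=4: j=0 S=91.2669 intr=19.4231 cont=18.8976 V=19.4231[EX]; j=1 S=106.4805 intr=4.2095 cont=5.8856 V=5.8856[hold]; j=2 S=124.2300 intr=0.0000 cont=0.0000 V=0.0000[hold]; j=3 S=144.9383 intr=0.0000 cont=0.0000 V=0.0000[hold]; j=4 S=169.0984 intr=0.0000 cont=0.0000 V=0.0000[hold]  S*(4)=91.2669
k=3: j=0 S=98.5807 intr=12.1093 cont=12.4373 V=12.4373[hold]; j=1 S=115.0133 intr=0.0000 cont=2.8606 V=2.8606[hold]; j=2 S=134.1852 intr=0.0000 cont=0.0000 V=0.0000[hold]; j=3 S=156.5530 intr=0.0000 cont=0.0000 V=0.0000[hold]  S*(3)=-
k=2: j=0 S=106.4805 intr=4.2095 cont=7.5017 V=7.5017[hold]; j=1 S=124.2300 intr=0.0000 cont=1.3904 V=1.3904[hold]; j=2 S=144.9383 intr=0.0000 cont=0.0000 V=0.0000[hold]  S*(2)=-
k=1: j=0 S=115.0133 intr=0.0000 cont=4.3541 V=4.3541[hold]; j=1 S=134.1852 intr=0.0000 cont=0.6758 V=0.6758[hold]  S*(1)=-
k=0: j=0 S=124.2300 intr=0.0000 cont=2.4603 V=2.4603[hold]  S*(0)=-

price = 2.4603
boundary = - - - - 91.2669
tree:
2.4603
4.3541 0.6758
7.5017 1.3904 0.0000
12.4373 2.8606 0.0000 0.0000
19.4231 5.8856 0.0000 0.0000 0.0000
26.1942 12.1093 0.0000 0.0000 0.0000 0.0000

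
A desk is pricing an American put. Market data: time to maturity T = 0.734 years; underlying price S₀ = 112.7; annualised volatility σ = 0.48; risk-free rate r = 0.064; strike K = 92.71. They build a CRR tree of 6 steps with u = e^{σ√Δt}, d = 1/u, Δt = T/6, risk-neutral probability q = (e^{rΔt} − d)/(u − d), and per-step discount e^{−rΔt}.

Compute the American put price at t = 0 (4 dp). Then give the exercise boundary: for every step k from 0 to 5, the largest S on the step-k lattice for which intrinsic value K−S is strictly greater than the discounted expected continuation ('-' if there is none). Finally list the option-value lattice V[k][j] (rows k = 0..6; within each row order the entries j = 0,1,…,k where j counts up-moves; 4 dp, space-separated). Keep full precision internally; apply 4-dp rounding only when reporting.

price = 7.7005
boundary = - - - - 57.5807 68.1065
tree:
7.7005
11.8543 3.3520
17.7253 5.7238 0.8518
25.5489 9.5874 1.6555 0.0000
35.1293 15.6463 3.2175 0.0000 0.0000
44.0284 24.6035 6.2534 0.0000 0.0000 0.0000
51.5521 35.1293 12.1536 0.0000 0.0000 0.0000 0.0000

Δt=0.12233, u=1.18280, d=0.84545, q=0.48143, disc=e^(-rΔt)=0.99220
k=6 terminal: V=max(K-S,0) → 51.5521 35.1293 12.1536 0.0000 0.0000 0.0000 0.0000
k=5: j=0 S=48.6816 intr=44.0284 cont=43.3054 V=44.0284[EX]; j=1 S=68.1065 intr=24.6035 cont=23.8805 V=24.6035[EX]; j=2 S=95.2823 intr=0.0000 cont=6.2534 V=6.2534[hold]; j=3 S=133.3017 intr=0.0000 cont=0.0000 V=0.0000[hold]; j=4 S=186.4916 intr=0.0000 cont=0.0000 V=0.0000[hold]; j=5 S=260.9054 intr=0.0000 cont=0.0000 V=0.0000[hold]  S*(5)=68.1065
k=4: j=0 S=57.5807 intr=35.1293 cont=34.4063 V=35.1293[EX]; j=1 S=80.5564 intr=12.1536 cont=15.6463 V=15.6463[hold]; j=2 S=112.7000 intr=0.0000 cont=3.2175 V=3.2175[hold]; j=3 S=157.6695 intr=0.0000 cont=0.0000 V=0.0000[hold]; j=4 S=220.5826 intr=0.0000 cont=0.0000 V=0.0000[hold]  S*(4)=57.5807
k=3: j=0 S=68.1065 intr=24.6035 cont=25.5489 V=25.5489[hold]; j=1 S=95.2823 intr=0.0000 cont=9.5874 V=9.5874[hold]; j=2 S=133.3017 intr=0.0000 cont=1.6555 V=1.6555[hold]; j=3 S=186.4916 intr=0.0000 cont=0.0000 V=0.0000[hold]  S*(3)=-
k=2: j=0 S=80.5564 intr=12.1536 cont=17.7253 V=17.7253[hold]; j=1 S=112.7000 intr=0.0000 cont=5.7238 V=5.7238[hold]; j=2 S=157.6695 intr=0.0000 cont=0.8518 V=0.8518[hold]  S*(2)=-
k=1: j=0 S=95.2823 intr=0.0000 cont=11.8543 V=11.8543[hold]; j=1 S=133.3017 intr=0.0000 cont=3.3520 V=3.3520[hold]  S*(1)=-
k=0: j=0 S=112.7000 intr=0.0000 cont=7.7005 V=7.7005[hold]  S*(0)=-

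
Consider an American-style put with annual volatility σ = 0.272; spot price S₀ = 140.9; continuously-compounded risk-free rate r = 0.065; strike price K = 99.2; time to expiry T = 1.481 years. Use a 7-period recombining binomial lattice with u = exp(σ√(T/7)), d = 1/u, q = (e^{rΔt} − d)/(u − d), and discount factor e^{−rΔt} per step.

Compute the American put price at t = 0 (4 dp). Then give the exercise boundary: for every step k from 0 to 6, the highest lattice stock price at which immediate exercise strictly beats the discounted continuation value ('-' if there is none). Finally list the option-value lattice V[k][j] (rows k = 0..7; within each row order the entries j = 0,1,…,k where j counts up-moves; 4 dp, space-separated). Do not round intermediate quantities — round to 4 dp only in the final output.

Δt=0.21157  u=1.13327  d=0.88240  q=0.52396  discount=0.98634
step 7 (expiry): payoffs max(K−S,0) = 40.5100 23.8237 2.3933 0.0000 0.0000 0.0000 0.0000 0.0000
step 6: (k=6,j=0): S=66.5119, (K−S)⁺=32.6881, hold=31.3332 ⇒ V=32.6881 exercise | (k=6,j=1): S=85.4220, (K−S)⁺=13.7780, hold=12.4231 ⇒ V=13.7780 exercise | (k=6,j=2): S=109.7086, (K−S)⁺=0.0000, hold=1.1238 ⇒ V=1.1238 continue | (k=6,j=3): S=140.9000, (K−S)⁺=0.0000, hold=0.0000 ⇒ V=0.0000 continue | (k=6,j=4): S=180.9595, (K−S)⁺=0.0000, hold=0.0000 ⇒ V=0.0000 continue | (k=6,j=5): S=232.4085, (K−S)⁺=0.0000, hold=0.0000 ⇒ V=0.0000 continue | (k=6,j=6): S=298.4850, (K−S)⁺=0.0000, hold=0.0000 ⇒ V=0.0000 continue  boundary S*=85.4220
step 5: (k=5,j=0): S=75.3763, (K−S)⁺=23.8237, hold=22.4688 ⇒ V=23.8237 exercise | (k=5,j=1): S=96.8067, (K−S)⁺=2.3933, hold=7.0501 ⇒ V=7.0501 continue | (k=5,j=2): S=124.3299, (K−S)⁺=0.0000, hold=0.5277 ⇒ V=0.5277 continue | (k=5,j=3): S=159.6784, (K−S)⁺=0.0000, hold=0.0000 ⇒ V=0.0000 continue | (k=5,j=4): S=205.0769, (K−S)⁺=0.0000, hold=0.0000 ⇒ V=0.0000 continue | (k=5,j=5): S=263.3827, (K−S)⁺=0.0000, hold=0.0000 ⇒ V=0.0000 continue  boundary S*=75.3763
step 4: (k=4,j=0): S=85.4220, (K−S)⁺=13.7780, hold=14.8297 ⇒ V=14.8297 continue | (k=4,j=1): S=109.7086, (K−S)⁺=0.0000, hold=3.5830 ⇒ V=3.5830 continue | (k=4,j=2): S=140.9000, (K−S)⁺=0.0000, hold=0.2478 ⇒ V=0.2478 continue | (k=4,j=3): S=180.9595, (K−S)⁺=0.0000, hold=0.0000 ⇒ V=0.0000 continue | (k=4,j=4): S=232.4085, (K−S)⁺=0.0000, hold=0.0000 ⇒ V=0.0000 continue  boundary S*=-
step 3: (k=3,j=0): S=96.8067, (K−S)⁺=2.3933, hold=8.8148 ⇒ V=8.8148 continue | (k=3,j=1): S=124.3299, (K−S)⁺=0.0000, hold=1.8104 ⇒ V=1.8104 continue | (k=3,j=2): S=159.6784, (K−S)⁺=0.0000, hold=0.1163 ⇒ V=0.1163 continue | (k=3,j=3): S=205.0769, (K−S)⁺=0.0000, hold=0.0000 ⇒ V=0.0000 continue  boundary S*=-
step 2: (k=2,j=0): S=109.7086, (K−S)⁺=0.0000, hold=5.0745 ⇒ V=5.0745 continue | (k=2,j=1): S=140.9000, (K−S)⁺=0.0000, hold=0.9102 ⇒ V=0.9102 continue | (k=2,j=2): S=180.9595, (K−S)⁺=0.0000, hold=0.0546 ⇒ V=0.0546 continue  boundary S*=-
step 1: (k=1,j=0): S=124.3299, (K−S)⁺=0.0000, hold=2.8531 ⇒ V=2.8531 continue | (k=1,j=1): S=159.6784, (K−S)⁺=0.0000, hold=0.4556 ⇒ V=0.4556 continue  boundary S*=-
step 0: (k=0,j=0): S=140.9000, (K−S)⁺=0.0000, hold=1.5751 ⇒ V=1.5751 continue  boundary S*=-

price = 1.5751
boundary = - - - - - 75.3763 85.4220
tree:
1.5751
2.8531 0.4556
5.0745 0.9102 0.0546
8.8148 1.8104 0.1163 0.0000
14.8297 3.5830 0.2478 0.0000 0.0000
23.8237 7.0501 0.5277 0.0000 0.0000 0.0000
32.6881 13.7780 1.1238 0.0000 0.0000 0.0000 0.0000
40.5100 23.8237 2.3933 0.0000 0.0000 0.0000 0.0000 0.0000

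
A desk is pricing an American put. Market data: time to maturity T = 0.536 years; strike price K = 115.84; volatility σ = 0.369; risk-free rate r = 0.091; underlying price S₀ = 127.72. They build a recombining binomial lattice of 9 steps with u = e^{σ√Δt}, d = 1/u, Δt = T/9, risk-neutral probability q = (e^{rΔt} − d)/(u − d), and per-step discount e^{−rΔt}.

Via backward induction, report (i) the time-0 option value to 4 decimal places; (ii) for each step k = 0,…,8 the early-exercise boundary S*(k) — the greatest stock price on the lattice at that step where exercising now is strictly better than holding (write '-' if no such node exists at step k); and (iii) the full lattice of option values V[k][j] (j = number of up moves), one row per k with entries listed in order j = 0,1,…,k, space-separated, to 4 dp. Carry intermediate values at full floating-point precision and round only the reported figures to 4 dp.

params: Δt=0.05956 u=1.09423 d=0.91388 q=0.50764 e^(-rΔt)=0.99460
t_9 payoffs: 59.0487 47.8416 34.4228 18.3560 0.0000 0.0000 0.0000 0.0000 0.0000 0.0000
t_8: node(8,0) S=62.1427 payoff=53.6973 vs cont=53.0712 → 53.6973 [stop]  node(8,1) S=74.4059 payoff=41.4341 vs cont=40.8080 → 41.4341 [stop]  node(8,2) S=89.0891 payoff=26.7509 vs cont=26.1248 → 26.7509 [stop]  node(8,3) S=106.6699 payoff=9.1701 vs cont=8.9890 → 9.1701 [stop]  node(8,4) S=127.7200 payoff=0.0000 vs cont=0.0000 → 0.0000 [wait]  node(8,5) S=152.9241 payoff=0.0000 vs cont=0.0000 → 0.0000 [wait]  node(8,6) S=183.1020 payoff=0.0000 vs cont=0.0000 → 0.0000 [wait]  node(8,7) S=219.2352 payoff=0.0000 vs cont=0.0000 → 0.0000 [wait]  node(8,8) S=262.4988 payoff=0.0000 vs cont=0.0000 → 0.0000 [wait]  ⇒ S*(8)=106.6699
t_7: node(7,0) S=67.9984 payoff=47.8416 vs cont=47.2154 → 47.8416 [stop]  node(7,1) S=81.4172 payoff=34.4228 vs cont=33.7967 → 34.4228 [stop]  node(7,2) S=97.4840 payoff=18.3560 vs cont=17.7299 → 18.3560 [stop]  node(7,3) S=116.7214 payoff=0.0000 vs cont=4.4906 → 4.4906 [wait]  node(7,4) S=139.7550 payoff=0.0000 vs cont=0.0000 → 0.0000 [wait]  node(7,5) S=167.3342 payoff=0.0000 vs cont=0.0000 → 0.0000 [wait]  node(7,6) S=200.3557 payoff=0.0000 vs cont=0.0000 → 0.0000 [wait]  node(7,7) S=239.8937 payoff=0.0000 vs cont=0.0000 → 0.0000 [wait]  ⇒ S*(7)=97.4840
t_6: node(6,0) S=74.4059 payoff=41.4341 vs cont=40.8080 → 41.4341 [stop]  node(6,1) S=89.0891 payoff=26.7509 vs cont=26.1248 → 26.7509 [stop]  node(6,2) S=106.6699 payoff=9.1701 vs cont=11.2563 → 11.2563 [wait]  node(6,3) S=127.7200 payoff=0.0000 vs cont=2.1991 → 2.1991 [wait]  node(6,4) S=152.9241 payoff=0.0000 vs cont=0.0000 → 0.0000 [wait]  node(6,5) S=183.1020 payoff=0.0000 vs cont=0.0000 → 0.0000 [wait]  node(6,6) S=219.2352 payoff=0.0000 vs cont=0.0000 → 0.0000 [wait]  ⇒ S*(6)=89.0891
t_5: node(5,0) S=81.4172 payoff=34.4228 vs cont=33.7967 → 34.4228 [stop]  node(5,1) S=97.4840 payoff=18.3560 vs cont=18.7832 → 18.7832 [wait]  node(5,2) S=116.7214 payoff=0.0000 vs cont=6.6226 → 6.6226 [wait]  node(5,3) S=139.7550 payoff=0.0000 vs cont=1.0769 → 1.0769 [wait]  node(5,4) S=167.3342 payoff=0.0000 vs cont=0.0000 → 0.0000 [wait]  node(5,5) S=200.3557 payoff=0.0000 vs cont=0.0000 → 0.0000 [wait]  ⇒ S*(5)=81.4172
t_4: node(4,0) S=89.0891 payoff=26.7509 vs cont=26.3405 → 26.7509 [stop]  node(4,1) S=106.6699 payoff=9.1701 vs cont=12.5419 → 12.5419 [wait]  node(4,2) S=127.7200 payoff=0.0000 vs cont=3.7868 → 3.7868 [wait]  node(4,3) S=152.9241 payoff=0.0000 vs cont=0.5274 → 0.5274 [wait]  node(4,4) S=183.1020 payoff=0.0000 vs cont=0.0000 → 0.0000 [wait]  ⇒ S*(4)=89.0891
t_3: node(3,0) S=97.4840 payoff=18.3560 vs cont=19.4323 → 19.4323 [wait]  node(3,1) S=116.7214 payoff=0.0000 vs cont=8.0537 → 8.0537 [wait]  node(3,2) S=139.7550 payoff=0.0000 vs cont=2.1207 → 2.1207 [wait]  node(3,3) S=167.3342 payoff=0.0000 vs cont=0.2583 → 0.2583 [wait]  ⇒ S*(3)=-
t_2: node(2,0) S=106.6699 payoff=9.1701 vs cont=13.5823 → 13.5823 [wait]  node(2,1) S=127.7200 payoff=0.0000 vs cont=5.0147 → 5.0147 [wait]  node(2,2) S=152.9241 payoff=0.0000 vs cont=1.1689 → 1.1689 [wait]  ⇒ S*(2)=-
t_1: node(1,0) S=116.7214 payoff=0.0000 vs cont=9.1832 → 9.1832 [wait]  node(1,1) S=139.7550 payoff=0.0000 vs cont=3.0459 → 3.0459 [wait]  ⇒ S*(1)=-
t_0: node(0,0) S=127.7200 payoff=0.0000 vs cont=6.0349 → 6.0349 [wait]  ⇒ S*(0)=-

price = 6.0349
boundary = - - - - 89.0891 81.4172 89.0891 97.4840 106.6699
tree:
6.0349
9.1832 3.0459
13.5823 5.0147 1.1689
19.4323 8.0537 2.1207 0.2583
26.7509 12.5419 3.7868 0.5274 0.0000
34.4228 18.7832 6.6226 1.0769 0.0000 0.0000
41.4341 26.7509 11.2563 2.1991 0.0000 0.0000 0.0000
47.8416 34.4228 18.3560 4.4906 0.0000 0.0000 0.0000 0.0000
53.6973 41.4341 26.7509 9.1701 0.0000 0.0000 0.0000 0.0000 0.0000
59.0487 47.8416 34.4228 18.3560 0.0000 0.0000 0.0000 0.0000 0.0000 0.0000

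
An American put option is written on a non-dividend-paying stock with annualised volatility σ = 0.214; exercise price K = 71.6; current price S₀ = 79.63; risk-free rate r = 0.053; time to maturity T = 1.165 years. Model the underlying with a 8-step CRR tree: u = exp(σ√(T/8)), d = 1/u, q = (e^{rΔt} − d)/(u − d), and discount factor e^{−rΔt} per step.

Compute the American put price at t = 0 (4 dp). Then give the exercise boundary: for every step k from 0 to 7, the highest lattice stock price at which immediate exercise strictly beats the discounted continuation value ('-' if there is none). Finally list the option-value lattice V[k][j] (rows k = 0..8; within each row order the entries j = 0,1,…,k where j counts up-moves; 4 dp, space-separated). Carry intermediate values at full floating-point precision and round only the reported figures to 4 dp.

params: Δt=0.14563 u=1.08509 d=0.92158 q=0.52698 e^(-rΔt)=0.99231
t_8 payoffs: 30.1670 22.8158 14.1604 3.9693 0.0000 0.0000 0.0000 0.0000 0.0000
t_7: node(7,0) S=44.9586 payoff=26.6414 vs cont=26.0909 → 26.6414 [stop]  node(7,1) S=52.9353 payoff=18.6647 vs cont=18.1142 → 18.6647 [stop]  node(7,2) S=62.3272 payoff=9.2728 vs cont=8.7223 → 9.2728 [stop]  node(7,3) S=73.3855 payoff=0.0000 vs cont=1.8631 → 1.8631 [wait]  node(7,4) S=86.4058 payoff=0.0000 vs cont=0.0000 → 0.0000 [wait]  node(7,5) S=101.7362 payoff=0.0000 vs cont=0.0000 → 0.0000 [wait]  node(7,6) S=119.7866 payoff=0.0000 vs cont=0.0000 → 0.0000 [wait]  node(7,7) S=141.0395 payoff=0.0000 vs cont=0.0000 → 0.0000 [wait]  ⇒ S*(7)=62.3272
t_6: node(6,0) S=48.7842 payoff=22.8158 vs cont=22.2653 → 22.8158 [stop]  node(6,1) S=57.4396 payoff=14.1604 vs cont=13.6099 → 14.1604 [stop]  node(6,2) S=67.6307 payoff=3.9693 vs cont=5.3268 → 5.3268 [wait]  node(6,3) S=79.6300 payoff=0.0000 vs cont=0.8745 → 0.8745 [wait]  node(6,4) S=93.7582 payoff=0.0000 vs cont=0.0000 → 0.0000 [wait]  node(6,5) S=110.3931 payoff=0.0000 vs cont=0.0000 → 0.0000 [wait]  node(6,6) S=129.9794 payoff=0.0000 vs cont=0.0000 → 0.0000 [wait]  ⇒ S*(6)=57.4396
t_5: node(5,0) S=52.9353 payoff=18.6647 vs cont=18.1142 → 18.6647 [stop]  node(5,1) S=62.3272 payoff=9.2728 vs cont=9.4322 → 9.4322 [wait]  node(5,2) S=73.3855 payoff=0.0000 vs cont=2.9576 → 2.9576 [wait]  node(5,3) S=86.4058 payoff=0.0000 vs cont=0.4105 → 0.4105 [wait]  node(5,4) S=101.7362 payoff=0.0000 vs cont=0.0000 → 0.0000 [wait]  node(5,5) S=119.7866 payoff=0.0000 vs cont=0.0000 → 0.0000 [wait]  ⇒ S*(5)=52.9353
t_4: node(4,0) S=57.4396 payoff=14.1604 vs cont=13.6932 → 14.1604 [stop]  node(4,1) S=67.6307 payoff=3.9693 vs cont=5.9739 → 5.9739 [wait]  node(4,2) S=79.6300 payoff=0.0000 vs cont=1.6029 → 1.6029 [wait]  node(4,3) S=93.7582 payoff=0.0000 vs cont=0.1927 → 0.1927 [wait]  node(4,4) S=110.3931 payoff=0.0000 vs cont=0.0000 → 0.0000 [wait]  ⇒ S*(4)=57.4396
t_3: node(3,0) S=62.3272 payoff=9.2728 vs cont=9.7706 → 9.7706 [wait]  node(3,1) S=73.3855 payoff=0.0000 vs cont=3.6422 → 3.6422 [wait]  node(3,2) S=86.4058 payoff=0.0000 vs cont=0.8531 → 0.8531 [wait]  node(3,3) S=101.7362 payoff=0.0000 vs cont=0.0904 → 0.0904 [wait]  ⇒ S*(3)=-
t_2: node(2,0) S=67.6307 payoff=3.9693 vs cont=6.4908 → 6.4908 [wait]  node(2,1) S=79.6300 payoff=0.0000 vs cont=2.1557 → 2.1557 [wait]  node(2,2) S=93.7582 payoff=0.0000 vs cont=0.4477 → 0.4477 [wait]  ⇒ S*(2)=-
t_1: node(1,0) S=73.3855 payoff=0.0000 vs cont=4.1739 → 4.1739 [wait]  node(1,1) S=86.4058 payoff=0.0000 vs cont=1.2460 → 1.2460 [wait]  ⇒ S*(1)=-
t_0: node(0,0) S=79.6300 payoff=0.0000 vs cont=2.6107 → 2.6107 [wait]  ⇒ S*(0)=-

price = 2.6107
boundary = - - - - 57.4396 52.9353 57.4396 62.3272
tree:
2.6107
4.1739 1.2460
6.4908 2.1557 0.4477
9.7706 3.6422 0.8531 0.0904
14.1604 5.9739 1.6029 0.1927 0.0000
18.6647 9.4322 2.9576 0.4105 0.0000 0.0000
22.8158 14.1604 5.3268 0.8745 0.0000 0.0000 0.0000
26.6414 18.6647 9.2728 1.8631 0.0000 0.0000 0.0000 0.0000
30.1670 22.8158 14.1604 3.9693 0.0000 0.0000 0.0000 0.0000 0.0000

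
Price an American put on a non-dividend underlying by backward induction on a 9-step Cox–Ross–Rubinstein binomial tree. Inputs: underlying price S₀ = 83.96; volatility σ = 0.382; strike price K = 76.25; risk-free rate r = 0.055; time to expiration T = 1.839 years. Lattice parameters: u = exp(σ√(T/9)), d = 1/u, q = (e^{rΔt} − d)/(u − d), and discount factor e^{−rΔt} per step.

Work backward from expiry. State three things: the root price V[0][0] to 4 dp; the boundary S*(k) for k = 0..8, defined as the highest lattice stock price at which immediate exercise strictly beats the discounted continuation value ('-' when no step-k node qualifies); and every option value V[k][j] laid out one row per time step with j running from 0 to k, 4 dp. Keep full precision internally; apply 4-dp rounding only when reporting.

Δt=0.20433  u=1.18848  d=0.84141  q=0.48950  discount=0.98882
step 9 (expiry): payoffs max(K−S,0) = 58.5024 51.1817 40.8413 26.2356 5.6052 0.0000 0.0000 0.0000 0.0000 0.0000
step 8: (k=8,j=0): S=21.0927, (K−S)⁺=55.1573, hold=54.3051 ⇒ V=55.1573 exercise | (k=8,j=1): S=29.7933, (K−S)⁺=46.4567, hold=45.6046 ⇒ V=46.4567 exercise | (k=8,j=2): S=42.0826, (K−S)⁺=34.1674, hold=33.3153 ⇒ V=34.1674 exercise | (k=8,j=3): S=59.4412, (K−S)⁺=16.8088, hold=15.9567 ⇒ V=16.8088 exercise | (k=8,j=4): S=83.9600, (K−S)⁺=0.0000, hold=2.8295 ⇒ V=2.8295 continue | (k=8,j=5): S=118.5925, (K−S)⁺=0.0000, hold=0.0000 ⇒ V=0.0000 continue | (k=8,j=6): S=167.5105, (K−S)⁺=0.0000, hold=0.0000 ⇒ V=0.0000 continue | (k=8,j=7): S=236.6066, (K−S)⁺=0.0000, hold=0.0000 ⇒ V=0.0000 continue | (k=8,j=8): S=334.2040, (K−S)⁺=0.0000, hold=0.0000 ⇒ V=0.0000 continue  boundary S*=59.4412
step 7: (k=7,j=0): S=25.0683, (K−S)⁺=51.1817, hold=50.3295 ⇒ V=51.1817 exercise | (k=7,j=1): S=35.4087, (K−S)⁺=40.8413, hold=39.9891 ⇒ V=40.8413 exercise | (k=7,j=2): S=50.0144, (K−S)⁺=26.2356, hold=25.3835 ⇒ V=26.2356 exercise | (k=7,j=3): S=70.6448, (K−S)⁺=5.6052, hold=9.8545 ⇒ V=9.8545 continue | (k=7,j=4): S=99.7849, (K−S)⁺=0.0000, hold=1.4283 ⇒ V=1.4283 continue | (k=7,j=5): S=140.9450, (K−S)⁺=0.0000, hold=0.0000 ⇒ V=0.0000 continue | (k=7,j=6): S=199.0831, (K−S)⁺=0.0000, hold=0.0000 ⇒ V=0.0000 continue | (k=7,j=7): S=281.2026, (K−S)⁺=0.0000, hold=0.0000 ⇒ V=0.0000 continue  boundary S*=50.0144
step 6: (k=6,j=0): S=29.7933, (K−S)⁺=46.4567, hold=45.6046 ⇒ V=46.4567 exercise | (k=6,j=1): S=42.0826, (K−S)⁺=34.1674, hold=33.3153 ⇒ V=34.1674 exercise | (k=6,j=2): S=59.4412, (K−S)⁺=16.8088, hold=18.0135 ⇒ V=18.0135 continue | (k=6,j=3): S=83.9600, (K−S)⁺=0.0000, hold=5.6659 ⇒ V=5.6659 continue | (k=6,j=4): S=118.5925, (K−S)⁺=0.0000, hold=0.7210 ⇒ V=0.7210 continue | (k=6,j=5): S=167.5105, (K−S)⁺=0.0000, hold=0.0000 ⇒ V=0.0000 continue | (k=6,j=6): S=236.6066, (K−S)⁺=0.0000, hold=0.0000 ⇒ V=0.0000 continue  boundary S*=42.0826
step 5: (k=5,j=0): S=35.4087, (K−S)⁺=40.8413, hold=39.9891 ⇒ V=40.8413 exercise | (k=5,j=1): S=50.0144, (K−S)⁺=26.2356, hold=25.9666 ⇒ V=26.2356 exercise | (k=5,j=2): S=70.6448, (K−S)⁺=5.6052, hold=11.8355 ⇒ V=11.8355 continue | (k=5,j=3): S=99.7849, (K−S)⁺=0.0000, hold=3.2091 ⇒ V=3.2091 continue | (k=5,j=4): S=140.9450, (K−S)⁺=0.0000, hold=0.3640 ⇒ V=0.3640 continue | (k=5,j=5): S=199.0831, (K−S)⁺=0.0000, hold=0.0000 ⇒ V=0.0000 continue  boundary S*=50.0144
step 4: (k=4,j=0): S=42.0826, (K−S)⁺=34.1674, hold=33.3153 ⇒ V=34.1674 exercise | (k=4,j=1): S=59.4412, (K−S)⁺=16.8088, hold=18.9723 ⇒ V=18.9723 continue | (k=4,j=2): S=83.9600, (K−S)⁺=0.0000, hold=7.5278 ⇒ V=7.5278 continue | (k=4,j=3): S=118.5925, (K−S)⁺=0.0000, hold=1.7961 ⇒ V=1.7961 continue | (k=4,j=4): S=167.5105, (K−S)⁺=0.0000, hold=0.1837 ⇒ V=0.1837 continue  boundary S*=42.0826
step 3: (k=3,j=0): S=50.0144, (K−S)⁺=26.2356, hold=26.4307 ⇒ V=26.4307 continue | (k=3,j=1): S=70.6448, (K−S)⁺=5.6052, hold=13.2208 ⇒ V=13.2208 continue | (k=3,j=2): S=99.7849, (K−S)⁺=0.0000, hold=4.6693 ⇒ V=4.6693 continue | (k=3,j=3): S=140.9450, (K−S)⁺=0.0000, hold=0.9956 ⇒ V=0.9956 continue  boundary S*=-
step 2: (k=2,j=0): S=59.4412, (K−S)⁺=16.8088, hold=19.7413 ⇒ V=19.7413 continue | (k=2,j=1): S=83.9600, (K−S)⁺=0.0000, hold=8.9339 ⇒ V=8.9339 continue | (k=2,j=2): S=118.5925, (K−S)⁺=0.0000, hold=2.8390 ⇒ V=2.8390 continue  boundary S*=-
step 1: (k=1,j=0): S=70.6448, (K−S)⁺=5.6052, hold=14.2896 ⇒ V=14.2896 continue | (k=1,j=1): S=99.7849, (K−S)⁺=0.0000, hold=5.8839 ⇒ V=5.8839 continue  boundary S*=-
step 0: (k=0,j=0): S=83.9600, (K−S)⁺=0.0000, hold=10.0613 ⇒ V=10.0613 continue  boundary S*=-

price = 10.0613
boundary = - - - - 42.0826 50.0144 42.0826 50.0144 59.4412
tree:
10.0613
14.2896 5.8839
19.7413 8.9339 2.8390
26.4307 13.2208 4.6693 0.9956
34.1674 18.9723 7.5278 1.7961 0.1837
40.8413 26.2356 11.8355 3.2091 0.3640 0.0000
46.4567 34.1674 18.0135 5.6659 0.7210 0.0000 0.0000
51.1817 40.8413 26.2356 9.8545 1.4283 0.0000 0.0000 0.0000
55.1573 46.4567 34.1674 16.8088 2.8295 0.0000 0.0000 0.0000 0.0000
58.5024 51.1817 40.8413 26.2356 5.6052 0.0000 0.0000 0.0000 0.0000 0.0000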